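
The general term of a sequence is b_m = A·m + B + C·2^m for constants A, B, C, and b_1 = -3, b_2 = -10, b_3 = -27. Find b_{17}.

-655305

Plug in m = 1, 2, 3: A + B + 2C = -3; 2A + B + 4C = -10; 3A + B + 8C = -27.
Subtracting the first from the second: A + 2C = -7.
Subtracting the second from the third: A + 4C = -17.
Solving: C = -5, A = 3, then B = 4.
Therefore b_{17} = 51 + 4 + (-5)·131072 = -655305.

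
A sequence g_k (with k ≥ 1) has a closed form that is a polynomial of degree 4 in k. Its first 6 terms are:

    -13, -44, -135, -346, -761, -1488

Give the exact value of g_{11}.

1st diffs: -31, -91, -211, -415, -727.
2nd diffs: -60, -120, -204, -312.
3rd diffs: -60, -84, -108.
4th diffs: -24, -24 (constant).
So g_k = -k^4 - 5k^2 - k - 6.
Evaluating at k = 11 gives g_{11} = -15263.

-15263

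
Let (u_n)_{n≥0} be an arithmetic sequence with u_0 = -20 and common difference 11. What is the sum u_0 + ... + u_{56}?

u_n = -20 + (n - 0)·11.
u_{56} = 596; S = 57·(-20 + 596)/2 = 16416.

16416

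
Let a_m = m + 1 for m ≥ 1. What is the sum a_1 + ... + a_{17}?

170

Over m = 1..17: Σm = 153.
Total = (1)·153 + (1)·17 = 170.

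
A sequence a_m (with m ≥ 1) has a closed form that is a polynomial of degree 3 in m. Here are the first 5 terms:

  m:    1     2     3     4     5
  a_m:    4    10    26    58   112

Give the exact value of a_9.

1st diffs: 6, 16, 32, 54.
2nd diffs: 10, 16, 22.
3rd diffs: 6, 6 (constant).
So a_m = m^3 - m^2 + 2m + 2.
Evaluating at m = 9 gives a_9 = 668.

668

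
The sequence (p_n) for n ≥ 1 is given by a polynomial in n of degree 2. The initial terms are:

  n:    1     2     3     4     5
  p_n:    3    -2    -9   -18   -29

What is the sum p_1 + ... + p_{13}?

1st diffs: -5, -7, -9, -11.
2nd diffs: -2, -2, -2 (constant).
Newton forward-difference form: p_n = 3 + (-5)·C(n-1,1) + (-2)·C(n-1,2).
Continuing: …, -42, -57, -74, -93, …, p_{13} = -189.
Summing n = 1..13 (13 terms) gives -923.

-923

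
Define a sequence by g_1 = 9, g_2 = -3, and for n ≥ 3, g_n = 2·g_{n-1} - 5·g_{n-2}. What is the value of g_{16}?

Applying the relation repeatedly:
g_3 = -51  g_4 = -87  g_5 = 81  …  g_{13} = 44001  g_{14} = -282363  g_{15} = -784731  g_{16} = -157647.

-157647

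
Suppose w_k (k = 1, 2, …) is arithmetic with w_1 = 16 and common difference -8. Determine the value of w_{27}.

w_k = 16 + (k - 1)·(-8).
w_{27} = 16 + 26·(-8) = -192.

-192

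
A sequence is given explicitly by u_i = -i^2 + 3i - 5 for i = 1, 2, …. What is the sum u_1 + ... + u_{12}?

-476

Over i = 1..12: Σi = 78, Σi² = 650.
Total = (-1)·650 + (3)·78 + (-5)·12 = -476.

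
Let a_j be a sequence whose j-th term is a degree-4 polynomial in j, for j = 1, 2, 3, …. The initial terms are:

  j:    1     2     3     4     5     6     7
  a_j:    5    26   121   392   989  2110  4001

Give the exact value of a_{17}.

153701

1st diffs: 21, 95, 271, 597, 1121, 1891.
2nd diffs: 74, 176, 326, 524, 770.
3rd diffs: 102, 150, 198, 246.
4th diffs: 48, 48, 48 (constant).
So a_j = 2j^4 - 3j^3 + 5j^2 - 3j + 4.
Evaluating at j = 17 gives a_{17} = 153701.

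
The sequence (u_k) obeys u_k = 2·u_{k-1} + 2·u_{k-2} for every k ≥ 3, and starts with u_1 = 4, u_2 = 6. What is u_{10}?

21856

u_3 = 20; u_4 = 52; u_5 = 144; u_6 = 392; u_7 = 1072; u_8 = 2928; u_9 = 8000; u_{10} = 21856.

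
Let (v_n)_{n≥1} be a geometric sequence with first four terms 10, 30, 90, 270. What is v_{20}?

11622614670

Common ratio r = 3.
v_n = 10·3^(n-1).
v_{20} = 10·3^19 = 11622614670.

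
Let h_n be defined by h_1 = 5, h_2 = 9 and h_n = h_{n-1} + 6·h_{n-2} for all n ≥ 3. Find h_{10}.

74181

h_3 = 39; h_4 = 93; h_5 = 327; h_6 = 885; h_7 = 2847; h_8 = 8157; h_9 = 25239; h_{10} = 74181.
(Characteristic roots are 3 and -2.)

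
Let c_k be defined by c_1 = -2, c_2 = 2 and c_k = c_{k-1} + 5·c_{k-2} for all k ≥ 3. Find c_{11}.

-10478

Step forward from the initial values:
c_3 = -8, c_4 = 2, c_5 = -38, c_6 = -28, c_7 = -218, c_8 = -358, c_9 = -1448, c_{10} = -3238, c_{11} = -10478.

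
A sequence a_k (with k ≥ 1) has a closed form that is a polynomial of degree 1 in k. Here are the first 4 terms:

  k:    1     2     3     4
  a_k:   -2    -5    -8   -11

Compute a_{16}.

1st diffs: -3, -3, -3 (constant).
So a_k = -3k + 1.
Evaluating at k = 16 gives a_{16} = -47.

-47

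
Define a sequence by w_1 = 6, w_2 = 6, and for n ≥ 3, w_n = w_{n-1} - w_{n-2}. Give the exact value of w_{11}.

Iterate the recurrence:
w_3 = 0, w_4 = -6, w_5 = -6, w_6 = 0, w_7 = 6, w_8 = 6, w_9 = 0, w_{10} = -6, w_{11} = -6.

-6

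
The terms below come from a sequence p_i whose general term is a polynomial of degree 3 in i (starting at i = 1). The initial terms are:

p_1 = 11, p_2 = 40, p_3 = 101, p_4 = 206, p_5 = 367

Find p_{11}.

3181

1st diffs: 29, 61, 105, 161.
2nd diffs: 32, 44, 56.
3rd diffs: 12, 12 (constant).
Newton forward-difference form: p_i = 11 + 29·C(i-1,1) + 32·C(i-1,2) + 12·C(i-1,3).
At i = 11: i-1 = 10, so p_{11} = 11 + 290 + 1440 + 1440 = 3181.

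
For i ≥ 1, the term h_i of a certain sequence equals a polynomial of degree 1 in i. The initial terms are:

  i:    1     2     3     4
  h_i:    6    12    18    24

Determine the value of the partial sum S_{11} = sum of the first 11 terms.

1st diffs: 6, 6, 6 (constant).
So h_i = 6i.
Continuing: …, 30, 36, 42, 48, …, h_{11} = 66.
Summing i = 1..11 (11 terms) gives 396.

396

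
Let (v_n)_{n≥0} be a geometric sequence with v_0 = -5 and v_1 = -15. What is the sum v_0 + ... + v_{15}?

-107616800

Common ratio r = 3.
v_n = (-5)·3^(n-0).
S = (-5)·(3^16 - 1)/(3 - 1) = (-5)·(43046721 - 1)/(2) = -107616800.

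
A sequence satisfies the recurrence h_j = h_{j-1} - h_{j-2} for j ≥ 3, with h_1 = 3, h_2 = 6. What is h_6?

-3

Step forward from the initial values:
h_3 = 3;  h_4 = -3;  h_5 = -6;  h_6 = -3.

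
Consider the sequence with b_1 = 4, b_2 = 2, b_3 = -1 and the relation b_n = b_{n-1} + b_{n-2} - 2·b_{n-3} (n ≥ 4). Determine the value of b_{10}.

33

Applying the relation repeatedly:
b_4 = -7  b_5 = -12  b_6 = -17  b_7 = -15  b_8 = -8  b_9 = 11  b_{10} = 33.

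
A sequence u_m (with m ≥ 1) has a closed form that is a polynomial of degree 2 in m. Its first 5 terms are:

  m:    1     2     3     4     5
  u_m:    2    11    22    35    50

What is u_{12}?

1st diffs: 9, 11, 13, 15.
2nd diffs: 2, 2, 2 (constant).
So u_m = m^2 + 6m - 5.
Evaluating at m = 12 gives u_{12} = 211.

211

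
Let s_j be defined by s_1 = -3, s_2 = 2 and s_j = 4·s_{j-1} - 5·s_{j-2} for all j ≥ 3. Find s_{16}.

Step forward from the initial values:
s_3 = 23; s_4 = 82; s_5 = 213; …; s_{13} = -117627; s_{14} = -172118; s_{15} = -100337; s_{16} = 459242.

459242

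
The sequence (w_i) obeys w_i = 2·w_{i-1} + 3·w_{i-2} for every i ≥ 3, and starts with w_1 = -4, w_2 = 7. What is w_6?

187

Iterate the recurrence:
w_3 = 2  w_4 = 25  w_5 = 56  w_6 = 187.
(Characteristic roots are 3 and -1.)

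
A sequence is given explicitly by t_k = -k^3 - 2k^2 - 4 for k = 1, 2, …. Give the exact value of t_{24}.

-14980

t_{24} = -1·24^3 - 2·24^2 - 4 = -14980.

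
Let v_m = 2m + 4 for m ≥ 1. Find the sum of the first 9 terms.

126

Over m = 1..9: Σm = 45.
Total = (2)·45 + (4)·9 = 126.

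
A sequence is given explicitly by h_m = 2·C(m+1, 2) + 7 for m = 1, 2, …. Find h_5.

37

C(6, 2) = 15, so h_5 = 37.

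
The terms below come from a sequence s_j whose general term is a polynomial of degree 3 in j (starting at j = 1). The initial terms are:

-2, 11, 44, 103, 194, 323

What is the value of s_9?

998

1st diffs: 13, 33, 59, 91, 129.
2nd diffs: 20, 26, 32, 38.
3rd diffs: 6, 6, 6 (constant).
So s_j = j^3 + 4j^2 - 6j - 1.
Evaluating at j = 9 gives s_9 = 998.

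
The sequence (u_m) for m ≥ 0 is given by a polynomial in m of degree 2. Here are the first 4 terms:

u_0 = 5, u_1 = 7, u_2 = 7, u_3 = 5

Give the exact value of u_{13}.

1st diffs: 2, 0, -2.
2nd diffs: -2, -2 (constant).
Newton forward-difference form: u_m = 5 + 2·C(m,1) + (-2)·C(m,2).
At m = 13: m = 13, so u_{13} = 5 + 26 - 156 = -125.

-125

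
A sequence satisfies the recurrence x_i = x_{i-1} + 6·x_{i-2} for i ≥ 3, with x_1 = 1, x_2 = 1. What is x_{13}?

Applying the relation repeatedly:
x_3 = 7; x_4 = 13; x_5 = 55; …; x_{10} = 11605; x_{11} = 35839; x_{12} = 105469; x_{13} = 320503.
(Characteristic roots are 3 and -2.)

320503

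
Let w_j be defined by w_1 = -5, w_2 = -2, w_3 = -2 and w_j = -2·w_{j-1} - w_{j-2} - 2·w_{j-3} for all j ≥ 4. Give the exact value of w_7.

Iterate the recurrence:
w_4 = 16, w_5 = -26, w_6 = 40, w_7 = -86.

-86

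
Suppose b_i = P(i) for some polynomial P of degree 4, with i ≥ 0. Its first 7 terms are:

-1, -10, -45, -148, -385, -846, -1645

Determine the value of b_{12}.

-22945

1st diffs: -9, -35, -103, -237, -461, -799.
2nd diffs: -26, -68, -134, -224, -338.
3rd diffs: -42, -66, -90, -114.
4th diffs: -24, -24, -24 (constant).
So b_i = -i^4 - i^3 - 3i^2 - 4i - 1.
Evaluating at i = 12 gives b_{12} = -22945.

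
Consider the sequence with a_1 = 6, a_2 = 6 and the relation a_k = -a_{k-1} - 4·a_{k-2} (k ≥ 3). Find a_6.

-138

Step forward from the initial values:
a_3 = -30, a_4 = 6, a_5 = 114, a_6 = -138.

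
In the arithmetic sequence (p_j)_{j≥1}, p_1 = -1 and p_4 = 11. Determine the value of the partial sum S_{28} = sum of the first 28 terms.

Common difference d = (11 - (-1)) / (4 - 1) = 4.
p_j = -1 + (j - 1)·4.
p_{28} = 107; S = 28·(-1 + 107)/2 = 1484.

1484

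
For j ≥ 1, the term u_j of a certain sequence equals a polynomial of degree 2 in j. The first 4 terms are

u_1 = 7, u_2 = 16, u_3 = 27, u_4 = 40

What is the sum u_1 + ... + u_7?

1st diffs: 9, 11, 13.
2nd diffs: 2, 2 (constant).
So u_j = j^2 + 6j.
Continuing: 55, 72, 91.
Summing j = 1..7 (7 terms) gives 308.

308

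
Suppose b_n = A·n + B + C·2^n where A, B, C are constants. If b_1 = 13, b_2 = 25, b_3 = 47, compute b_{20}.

The three given values yield: A + B + 2C = 13; 2A + B + 4C = 25; 3A + B + 8C = 47.
Subtracting the first from the second: A + 2C = 12.
Subtracting the second from the third: A + 4C = 22.
Solving: C = 5, A = 2, then B = 1.
So b_n = 2·n + 1 + 5·2^n; at n=20 this is 5242921.

5242921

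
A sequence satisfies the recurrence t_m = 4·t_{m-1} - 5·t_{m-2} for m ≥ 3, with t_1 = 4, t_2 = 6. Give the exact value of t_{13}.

Iterate the recurrence:
t_3 = 4  t_4 = -14  t_5 = -76  …  t_{10} = -474  t_{11} = 5284  t_{12} = 23506  t_{13} = 67604.

67604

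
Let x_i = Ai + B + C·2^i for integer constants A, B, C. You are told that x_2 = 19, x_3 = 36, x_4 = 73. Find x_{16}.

327637

The three given values yield: 2A + B + 4C = 19; 3A + B + 8C = 36; 4A + B + 16C = 73.
Subtracting the first from the second: A + 4C = 17.
Subtracting the second from the third: A + 8C = 37.
Solving: C = 5, A = -3, then B = 5.
So x_i = -3·i + 5 + 5·2^i; at i=16 this is 327637.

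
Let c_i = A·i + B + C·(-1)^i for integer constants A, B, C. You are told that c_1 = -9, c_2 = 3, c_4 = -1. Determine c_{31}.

-69

Write the equations: A + B - C = -9; 2A + B + C = 3; 4A + B + C = -1.
Subtracting the first from the second: A + 2C = 12.
Subtracting the second from the third: 2A = -4.
Solving: C = 7, A = -2, then B = 0.
Hence c_{31} = -2·31 + 0 + 7·(-1) = -69.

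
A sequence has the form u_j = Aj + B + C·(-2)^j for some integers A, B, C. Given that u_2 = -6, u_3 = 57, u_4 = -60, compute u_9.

2595

At j = 2, 3, 4: 2A + B + 4C = -6; 3A + B - 8C = 57; 4A + B + 16C = -60.
Subtracting the first from the second: A - 12C = 63.
Subtracting the second from the third: A + 24C = -117.
Solving: C = -5, A = 3, then B = 8.
So u_j = 3·j + 8 + (-5)·(-2)^j; at j=9 this is 2595.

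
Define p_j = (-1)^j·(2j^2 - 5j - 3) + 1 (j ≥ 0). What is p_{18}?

(-1)^18 = 1; 2j^2 - 5j - 3 at j=18 is 555; so p_{18} = 556.

556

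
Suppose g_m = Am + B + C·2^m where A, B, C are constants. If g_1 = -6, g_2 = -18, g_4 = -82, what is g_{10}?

-5134

At m = 1, 2, 4: A + B + 2C = -6; 2A + B + 4C = -18; 4A + B + 16C = -82.
Subtracting the first from the second: A + 2C = -12.
Subtracting the second from the third: 2A + 12C = -64.
Solving: C = -5, A = -2, then B = 6.
Therefore g_{10} = -20 + 6 + (-5)·1024 = -5134.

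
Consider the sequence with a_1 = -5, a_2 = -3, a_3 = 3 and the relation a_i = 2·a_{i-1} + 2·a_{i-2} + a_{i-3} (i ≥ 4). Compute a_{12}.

Iterate the recurrence:
a_4 = -5, a_5 = -7, a_6 = -21, a_7 = -61, a_8 = -171, a_9 = -485, a_{10} = -1373, a_{11} = -3887, a_{12} = -11005.

-11005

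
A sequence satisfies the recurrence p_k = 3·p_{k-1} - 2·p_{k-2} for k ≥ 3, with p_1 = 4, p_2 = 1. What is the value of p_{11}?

Applying the relation repeatedly:
p_3 = -5; p_4 = -17; p_5 = -41; p_6 = -89; p_7 = -185; p_8 = -377; p_9 = -761; p_{10} = -1529; p_{11} = -3065.
(Characteristic roots are 2 and 1.)

-3065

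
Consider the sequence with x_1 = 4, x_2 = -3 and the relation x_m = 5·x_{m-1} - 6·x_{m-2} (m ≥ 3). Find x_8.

Compute successive terms:
x_3 = -39;  x_4 = -177;  x_5 = -651;  x_6 = -2193;  x_7 = -7059;  x_8 = -22137.
(Characteristic roots are 3 and 2.)

-22137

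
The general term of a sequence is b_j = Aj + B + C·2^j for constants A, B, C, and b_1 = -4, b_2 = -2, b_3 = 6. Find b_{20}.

At j = 1, 2, 3: A + B + 2C = -4; 2A + B + 4C = -2; 3A + B + 8C = 6.
Subtracting the first from the second: A + 2C = 2.
Subtracting the second from the third: A + 4C = 8.
Solving: C = 3, A = -4, then B = -6.
Therefore b_{20} = -80 + (-6) + 3·1048576 = 3145642.

3145642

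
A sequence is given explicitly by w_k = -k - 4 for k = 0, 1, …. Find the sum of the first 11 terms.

Over k = 0..10: Σk = 55.
Total = (-1)·55 + (-4)·11 = -99.

-99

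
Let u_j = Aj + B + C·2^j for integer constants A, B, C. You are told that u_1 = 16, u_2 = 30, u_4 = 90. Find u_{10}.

Plug in j = 1, 2, 4: A + B + 2C = 16; 2A + B + 4C = 30; 4A + B + 16C = 90.
Subtracting the first from the second: A + 2C = 14.
Subtracting the second from the third: 2A + 12C = 60.
Solving: C = 4, A = 6, then B = 2.
Therefore u_{10} = 60 + 2 + 4·1024 = 4158.

4158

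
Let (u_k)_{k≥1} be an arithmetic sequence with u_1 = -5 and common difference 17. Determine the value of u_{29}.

u_k = -5 + (k - 1)·17.
u_{29} = -5 + 28·17 = 471.

471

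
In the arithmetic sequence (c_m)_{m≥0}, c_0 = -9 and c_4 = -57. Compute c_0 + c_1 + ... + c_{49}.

-15150

Common difference d = (-57 - (-9)) / (4 - 0) = -12.
c_m = -9 + (m - 0)·(-12).
c_{49} = -597; S = 50·(-9 + (-597))/2 = -15150.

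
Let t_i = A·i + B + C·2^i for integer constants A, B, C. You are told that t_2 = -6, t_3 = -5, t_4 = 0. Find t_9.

481

Write the equations: 2A + B + 4C = -6; 3A + B + 8C = -5; 4A + B + 16C = 0.
Subtracting the first from the second: A + 4C = 1.
Subtracting the second from the third: A + 8C = 5.
Solving: C = 1, A = -3, then B = -4.
Therefore t_9 = -27 + (-4) + 1·512 = 481.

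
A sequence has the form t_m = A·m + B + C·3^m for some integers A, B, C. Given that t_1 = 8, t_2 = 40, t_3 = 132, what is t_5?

Plug in m = 1, 2, 3: A + B + 3C = 8; 2A + B + 9C = 40; 3A + B + 27C = 132.
Subtracting the first from the second: A + 6C = 32.
Subtracting the second from the third: A + 18C = 92.
Solving: C = 5, A = 2, then B = -9.
Therefore t_5 = 10 + (-9) + 5·243 = 1216.

1216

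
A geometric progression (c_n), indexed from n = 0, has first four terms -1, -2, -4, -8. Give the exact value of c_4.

-16

Common ratio r = 2.
c_n = (-1)·2^(n-0).
c_4 = (-1)·2^4 = -16.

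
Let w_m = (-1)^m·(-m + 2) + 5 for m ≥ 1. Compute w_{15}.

(-1)^15 = -1; -m + 2 at m=15 is -13; so w_{15} = 18.

18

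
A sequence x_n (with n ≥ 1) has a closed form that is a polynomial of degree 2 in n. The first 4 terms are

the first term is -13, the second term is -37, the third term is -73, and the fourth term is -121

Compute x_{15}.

-1441

1st diffs: -24, -36, -48.
2nd diffs: -12, -12 (constant).
Newton forward-difference form: x_n = -13 + (-24)·C(n-1,1) + (-12)·C(n-1,2).
At n = 15: n-1 = 14, so x_{15} = -13 - 336 - 1092 = -1441.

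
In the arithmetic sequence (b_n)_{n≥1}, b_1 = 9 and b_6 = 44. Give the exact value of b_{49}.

Common difference d = (44 - 9) / (6 - 1) = 7.
b_n = 9 + (n - 1)·7.
b_{49} = 9 + 48·7 = 345.

345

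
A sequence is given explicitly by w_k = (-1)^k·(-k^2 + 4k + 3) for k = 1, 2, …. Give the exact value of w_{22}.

(-1)^22 = 1; -k^2 + 4k + 3 at k=22 is -393; so w_{22} = -393.

-393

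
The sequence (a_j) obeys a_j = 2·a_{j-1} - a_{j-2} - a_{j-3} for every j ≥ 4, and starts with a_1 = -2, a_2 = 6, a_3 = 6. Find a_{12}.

116

Applying the relation repeatedly:
a_4 = 8  a_5 = 4  a_6 = -6  a_7 = -24  a_8 = -46  a_9 = -62  a_{10} = -54  a_{11} = 0  a_{12} = 116.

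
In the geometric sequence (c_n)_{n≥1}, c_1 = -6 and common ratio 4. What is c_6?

-6144

c_n = (-6)·4^(n-1).
c_6 = (-6)·4^5 = -6144.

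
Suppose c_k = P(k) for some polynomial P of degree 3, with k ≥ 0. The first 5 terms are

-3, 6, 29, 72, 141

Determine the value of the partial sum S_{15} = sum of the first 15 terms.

1st diffs: 9, 23, 43, 69.
2nd diffs: 14, 20, 26.
3rd diffs: 6, 6 (constant).
So c_k = k^3 + 4k^2 + 4k - 3.
Continuing: …, 242, 381, 564, 797, …, c_{14} = 3581.
Summing k = 0..14 (15 terms) gives 15460.

15460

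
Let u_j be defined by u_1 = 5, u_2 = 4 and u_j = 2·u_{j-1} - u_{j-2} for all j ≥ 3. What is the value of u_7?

-1

u_3 = 3; u_4 = 2; u_5 = 1; u_6 = 0; u_7 = -1.
(Characteristic roots are 1 and 1.)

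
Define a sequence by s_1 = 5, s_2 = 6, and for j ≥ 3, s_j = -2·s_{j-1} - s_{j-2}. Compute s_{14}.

138

Applying the relation repeatedly:
s_3 = -17;  s_4 = 28;  s_5 = -39;  …;  s_{11} = -105;  s_{12} = 116;  s_{13} = -127;  s_{14} = 138.
(Characteristic roots are -1 and -1.)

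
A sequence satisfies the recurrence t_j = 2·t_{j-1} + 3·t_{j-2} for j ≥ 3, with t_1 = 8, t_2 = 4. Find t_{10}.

59044

t_3 = 32;  t_4 = 76;  t_5 = 248;  t_6 = 724;  t_7 = 2192;  t_8 = 6556;  t_9 = 19688;  t_{10} = 59044.
(Characteristic roots are 3 and -1.)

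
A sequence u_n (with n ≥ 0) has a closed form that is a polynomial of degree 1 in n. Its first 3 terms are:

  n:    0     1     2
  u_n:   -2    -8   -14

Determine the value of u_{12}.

1st diffs: -6, -6 (constant).
So u_n = -6n - 2.
Evaluating at n = 12 gives u_{12} = -74.

-74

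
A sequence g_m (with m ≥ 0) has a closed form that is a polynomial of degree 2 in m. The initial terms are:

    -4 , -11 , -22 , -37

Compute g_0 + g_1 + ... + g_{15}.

1st diffs: -7, -11, -15.
2nd diffs: -4, -4 (constant).
Newton forward-difference form: g_m = -4 + (-7)·C(m,1) + (-4)·C(m,2).
Continuing: …, -56, -79, -106, -137, …, g_{15} = -529.
Summing m = 0..15 (16 terms) gives -3144.

-3144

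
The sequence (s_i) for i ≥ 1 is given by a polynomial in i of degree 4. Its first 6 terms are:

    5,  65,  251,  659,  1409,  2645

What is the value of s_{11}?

22835

1st diffs: 60, 186, 408, 750, 1236.
2nd diffs: 126, 222, 342, 486.
3rd diffs: 96, 120, 144.
4th diffs: 24, 24 (constant).
Newton forward-difference form: s_i = 5 + 60·C(i-1,1) + 126·C(i-1,2) + 96·C(i-1,3) + 24·C(i-1,4).
At i = 11: i-1 = 10, so s_{11} = 5 + 600 + 5670 + 11520 + 5040 = 22835.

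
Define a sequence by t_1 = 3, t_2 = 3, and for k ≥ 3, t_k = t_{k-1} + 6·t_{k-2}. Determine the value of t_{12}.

Compute successive terms:
t_3 = 21, t_4 = 39, t_5 = 165, t_6 = 399, t_7 = 1389, t_8 = 3783, t_9 = 12117, t_{10} = 34815, t_{11} = 107517, t_{12} = 316407.
(Characteristic roots are 3 and -2.)

316407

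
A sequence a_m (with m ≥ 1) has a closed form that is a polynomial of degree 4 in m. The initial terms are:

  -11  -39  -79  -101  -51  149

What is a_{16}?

1st diffs: -28, -40, -22, 50, 200.
2nd diffs: -12, 18, 72, 150.
3rd diffs: 30, 54, 78.
4th diffs: 24, 24 (constant).
So a_m = m^4 - 5m^3 - m^2 - 5m - 1.
Evaluating at m = 16 gives a_{16} = 44719.

44719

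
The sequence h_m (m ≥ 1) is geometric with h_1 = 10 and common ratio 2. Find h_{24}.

h_m = 10·2^(m-1).
h_{24} = 10·2^23 = 83886080.

83886080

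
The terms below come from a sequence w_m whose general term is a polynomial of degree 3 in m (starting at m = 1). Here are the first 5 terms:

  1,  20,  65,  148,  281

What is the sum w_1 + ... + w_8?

1st diffs: 19, 45, 83, 133.
2nd diffs: 26, 38, 50.
3rd diffs: 12, 12 (constant).
So w_m = 2m^3 + m^2 + 2m - 4.
Continuing: 476, 745, 1100.
Summing m = 1..8 (8 terms) gives 2836.

2836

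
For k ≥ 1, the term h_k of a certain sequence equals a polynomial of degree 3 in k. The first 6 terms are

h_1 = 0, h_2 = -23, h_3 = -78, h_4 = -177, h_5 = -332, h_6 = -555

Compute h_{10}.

-2367

1st diffs: -23, -55, -99, -155, -223.
2nd diffs: -32, -44, -56, -68.
3rd diffs: -12, -12, -12 (constant).
Newton forward-difference form: h_k = (-23)·C(k-1,1) + (-32)·C(k-1,2) + (-12)·C(k-1,3).
At k = 10: k-1 = 9, so h_{10} = -207 - 1152 - 1008 = -2367.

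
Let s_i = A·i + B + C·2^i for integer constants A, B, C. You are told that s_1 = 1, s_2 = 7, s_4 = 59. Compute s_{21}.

At i = 1, 2, 4: A + B + 2C = 1; 2A + B + 4C = 7; 4A + B + 16C = 59.
Subtracting the first from the second: A + 2C = 6.
Subtracting the second from the third: 2A + 12C = 52.
Solving: C = 5, A = -4, then B = -5.
Hence s_{21} = -4·21 + (-5) + 5·2097152 = 10485671.

10485671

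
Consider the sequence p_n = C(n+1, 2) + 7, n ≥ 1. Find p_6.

C(7, 2) = 21, so p_6 = 28.

28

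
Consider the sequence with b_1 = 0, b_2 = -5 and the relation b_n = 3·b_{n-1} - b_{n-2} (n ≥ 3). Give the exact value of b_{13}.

Applying the relation repeatedly:
b_3 = -15; b_4 = -40; b_5 = -105; …; b_{10} = -12920; b_{11} = -33825; b_{12} = -88555; b_{13} = -231840.

-231840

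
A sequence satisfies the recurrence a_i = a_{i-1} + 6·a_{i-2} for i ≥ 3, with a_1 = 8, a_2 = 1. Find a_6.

a_3 = 49  a_4 = 55  a_5 = 349  a_6 = 679.
(Characteristic roots are 3 and -2.)

679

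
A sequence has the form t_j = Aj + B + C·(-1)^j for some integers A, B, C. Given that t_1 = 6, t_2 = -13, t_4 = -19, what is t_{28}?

At j = 1, 2, 4: A + B - C = 6; 2A + B + C = -13; 4A + B + C = -19.
Subtracting the first from the second: A + 2C = -19.
Subtracting the second from the third: 2A = -6.
Solving: C = -8, A = -3, then B = 1.
So t_j = -3·j + 1 + (-8)·(-1)^j; at j=28 this is -91.

-91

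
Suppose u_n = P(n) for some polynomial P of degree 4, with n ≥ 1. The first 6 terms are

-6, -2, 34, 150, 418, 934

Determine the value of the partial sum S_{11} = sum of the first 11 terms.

1st diffs: 4, 36, 116, 268, 516.
2nd diffs: 32, 80, 152, 248.
3rd diffs: 48, 72, 96.
4th diffs: 24, 24 (constant).
Newton forward-difference form: u_n = -6 + 4·C(n-1,1) + 32·C(n-1,2) + 48·C(n-1,3) + 24·C(n-1,4).
Continuing: …, 1818, 3214, 5290, 8238, …, u_{11} = 12274.
Summing n = 1..11 (11 terms) gives 32362.

32362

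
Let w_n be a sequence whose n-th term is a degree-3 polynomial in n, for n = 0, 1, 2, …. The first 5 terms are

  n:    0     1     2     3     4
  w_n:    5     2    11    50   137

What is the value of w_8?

1st diffs: -3, 9, 39, 87.
2nd diffs: 12, 30, 48.
3rd diffs: 18, 18 (constant).
Newton forward-difference form: w_n = 5 + (-3)·C(n,1) + 12·C(n,2) + 18·C(n,3).
At n = 8: n = 8, so w_8 = 5 - 24 + 336 + 1008 = 1325.

1325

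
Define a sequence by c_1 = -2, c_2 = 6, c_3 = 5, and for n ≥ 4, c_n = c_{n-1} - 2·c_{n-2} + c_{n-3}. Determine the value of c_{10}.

-11

Step forward from the initial values:
c_4 = -9; c_5 = -13; c_6 = 10; c_7 = 27; c_8 = -6; c_9 = -50; c_{10} = -11.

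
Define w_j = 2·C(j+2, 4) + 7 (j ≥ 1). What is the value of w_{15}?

C(17, 4) = 2380, so w_{15} = 4767.

4767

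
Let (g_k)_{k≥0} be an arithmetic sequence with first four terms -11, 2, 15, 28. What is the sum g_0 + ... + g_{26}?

4266

Common difference d = 13.
g_k = -11 + (k - 0)·13.
g_{26} = 327; S = 27·(-11 + 327)/2 = 4266.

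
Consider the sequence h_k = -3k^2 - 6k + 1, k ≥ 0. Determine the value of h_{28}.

h_{28} = -3·28^2 - 6·28 + 1 = -2519.

-2519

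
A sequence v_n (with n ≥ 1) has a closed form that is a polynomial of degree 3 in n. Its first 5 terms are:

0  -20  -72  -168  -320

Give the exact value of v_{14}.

-6188

1st diffs: -20, -52, -96, -152.
2nd diffs: -32, -44, -56.
3rd diffs: -12, -12 (constant).
Newton forward-difference form: v_n = (-20)·C(n-1,1) + (-32)·C(n-1,2) + (-12)·C(n-1,3).
At n = 14: n-1 = 13, so v_{14} = -260 - 2496 - 3432 = -6188.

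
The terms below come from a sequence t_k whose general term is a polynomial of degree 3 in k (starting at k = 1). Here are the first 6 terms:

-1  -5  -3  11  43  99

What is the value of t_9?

471

1st diffs: -4, 2, 14, 32, 56.
2nd diffs: 6, 12, 18, 24.
3rd diffs: 6, 6, 6 (constant).
Newton forward-difference form: t_k = -1 + (-4)·C(k-1,1) + 6·C(k-1,2) + 6·C(k-1,3).
At k = 9: k-1 = 8, so t_9 = -1 - 32 + 168 + 336 = 471.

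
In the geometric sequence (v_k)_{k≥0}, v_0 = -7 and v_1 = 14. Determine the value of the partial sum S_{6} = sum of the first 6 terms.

Common ratio r = -2.
v_k = (-7)·(-2)^(k-0).
S = (-7)·((-2)^6 - 1)/(-2 - 1) = (-7)·(64 - 1)/(-3) = 147.

147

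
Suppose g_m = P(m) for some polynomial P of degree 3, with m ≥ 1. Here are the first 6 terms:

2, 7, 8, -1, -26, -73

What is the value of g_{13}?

1st diffs: 5, 1, -9, -25, -47.
2nd diffs: -4, -10, -16, -22.
3rd diffs: -6, -6, -6 (constant).
So g_m = -m^3 + 4m^2 - 1.
Evaluating at m = 13 gives g_{13} = -1522.

-1522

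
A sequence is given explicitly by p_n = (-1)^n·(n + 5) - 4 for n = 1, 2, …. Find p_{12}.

(-1)^12 = 1; n + 5 at n=12 is 17; so p_{12} = 13.

13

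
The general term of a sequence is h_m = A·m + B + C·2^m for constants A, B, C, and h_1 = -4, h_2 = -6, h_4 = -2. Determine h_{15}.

The three given values yield: A + B + 2C = -4; 2A + B + 4C = -6; 4A + B + 16C = -2.
Subtracting the first from the second: A + 2C = -2.
Subtracting the second from the third: 2A + 12C = 4.
Solving: C = 1, A = -4, then B = -2.
Therefore h_{15} = -60 + (-2) + 1·32768 = 32706.

32706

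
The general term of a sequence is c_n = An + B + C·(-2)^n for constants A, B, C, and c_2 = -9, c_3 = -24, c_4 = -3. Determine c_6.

At n = 2, 3, 4: 2A + B + 4C = -9; 3A + B - 8C = -24; 4A + B + 16C = -3.
Subtracting the first from the second: A - 12C = -15.
Subtracting the second from the third: A + 24C = 21.
Solving: C = 1, A = -3, then B = -7.
Therefore c_6 = -18 + (-7) + 1·64 = 39.

39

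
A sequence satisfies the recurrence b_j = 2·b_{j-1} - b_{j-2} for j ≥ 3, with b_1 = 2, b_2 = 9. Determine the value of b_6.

Step forward from the initial values:
b_3 = 16;  b_4 = 23;  b_5 = 30;  b_6 = 37.
(Characteristic roots are 1 and 1.)

37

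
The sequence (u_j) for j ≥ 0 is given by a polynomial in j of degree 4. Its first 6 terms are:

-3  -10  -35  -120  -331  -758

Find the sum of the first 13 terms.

1st diffs: -7, -25, -85, -211, -427.
2nd diffs: -18, -60, -126, -216.
3rd diffs: -42, -66, -90.
4th diffs: -24, -24 (constant).
Newton forward-difference form: u_j = -3 + (-7)·C(j,1) + (-18)·C(j,2) + (-42)·C(j,3) + (-24)·C(j,4).
Continuing: …, -1515, -2740, -4595, -7266, …, u_{12} = -22395.
Summing j = 0..12 (13 terms) gives -66651.

-66651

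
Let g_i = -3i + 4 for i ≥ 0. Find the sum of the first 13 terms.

-182

Over i = 0..12: Σi = 78.
Total = (-3)·78 + (4)·13 = -182.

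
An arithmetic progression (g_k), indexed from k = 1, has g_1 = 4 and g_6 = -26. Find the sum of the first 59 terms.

Common difference d = (-26 - 4) / (6 - 1) = -6.
g_k = 4 + (k - 1)·(-6).
g_{59} = -344; S = 59·(4 + (-344))/2 = -10030.

-10030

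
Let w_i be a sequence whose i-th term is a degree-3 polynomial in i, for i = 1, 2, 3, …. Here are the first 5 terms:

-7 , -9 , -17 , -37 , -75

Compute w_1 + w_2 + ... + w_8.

1st diffs: -2, -8, -20, -38.
2nd diffs: -6, -12, -18.
3rd diffs: -6, -6 (constant).
So w_i = -i^3 + 3i^2 - 4i - 5.
Continuing: -137, -229, -357.
Summing i = 1..8 (8 terms) gives -868.

-868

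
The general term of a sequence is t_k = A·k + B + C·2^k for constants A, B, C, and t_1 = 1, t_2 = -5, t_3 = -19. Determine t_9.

-2023

Write the equations: A + B + 2C = 1; 2A + B + 4C = -5; 3A + B + 8C = -19.
Subtracting the first from the second: A + 2C = -6.
Subtracting the second from the third: A + 4C = -14.
Solving: C = -4, A = 2, then B = 7.
So t_k = 2·k + 7 + (-4)·2^k; at k=9 this is -2023.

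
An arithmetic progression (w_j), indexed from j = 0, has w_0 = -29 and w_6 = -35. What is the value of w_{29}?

Common difference d = (-35 - (-29)) / (6 - 0) = -1.
w_j = -29 + (j - 0)·(-1).
w_{29} = -29 + 29·(-1) = -58.

-58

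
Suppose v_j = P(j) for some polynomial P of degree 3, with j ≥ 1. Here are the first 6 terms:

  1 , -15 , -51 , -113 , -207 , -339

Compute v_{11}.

-1779

1st diffs: -16, -36, -62, -94, -132.
2nd diffs: -20, -26, -32, -38.
3rd diffs: -6, -6, -6 (constant).
Newton forward-difference form: v_j = 1 + (-16)·C(j-1,1) + (-20)·C(j-1,2) + (-6)·C(j-1,3).
At j = 11: j-1 = 10, so v_{11} = 1 - 160 - 900 - 720 = -1779.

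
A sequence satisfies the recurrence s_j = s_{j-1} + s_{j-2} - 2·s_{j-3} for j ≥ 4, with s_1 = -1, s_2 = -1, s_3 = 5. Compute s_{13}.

-14

Iterate the recurrence:
s_4 = 6  s_5 = 13  s_6 = 9  s_7 = 10  s_8 = -7  s_9 = -15  s_{10} = -42  s_{11} = -43  s_{12} = -55  s_{13} = -14.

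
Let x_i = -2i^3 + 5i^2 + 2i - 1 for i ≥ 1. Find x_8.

-689

x_8 = -2·8^3 + 5·8^2 + 2·8 - 1 = -689.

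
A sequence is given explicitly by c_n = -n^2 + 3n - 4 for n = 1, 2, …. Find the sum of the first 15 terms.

-940

Over n = 1..15: Σn = 120, Σn² = 1240.
Total = (-1)·1240 + (3)·120 + (-4)·15 = -940.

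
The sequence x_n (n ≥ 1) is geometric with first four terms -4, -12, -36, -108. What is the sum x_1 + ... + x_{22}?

Common ratio r = 3.
x_n = (-4)·3^(n-1).
S = (-4)·(3^22 - 1)/(3 - 1) = (-4)·(31381059609 - 1)/(2) = -62762119216.

-62762119216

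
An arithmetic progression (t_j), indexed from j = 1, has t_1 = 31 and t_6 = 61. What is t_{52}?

Common difference d = (61 - 31) / (6 - 1) = 6.
t_j = 31 + (j - 1)·6.
t_{52} = 31 + 51·6 = 337.

337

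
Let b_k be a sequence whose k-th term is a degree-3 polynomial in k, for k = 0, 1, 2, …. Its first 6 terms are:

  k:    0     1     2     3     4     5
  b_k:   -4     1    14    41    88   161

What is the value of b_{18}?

6206

1st diffs: 5, 13, 27, 47, 73.
2nd diffs: 8, 14, 20, 26.
3rd diffs: 6, 6, 6 (constant).
So b_k = k^3 + k^2 + 3k - 4.
Evaluating at k = 18 gives b_{18} = 6206.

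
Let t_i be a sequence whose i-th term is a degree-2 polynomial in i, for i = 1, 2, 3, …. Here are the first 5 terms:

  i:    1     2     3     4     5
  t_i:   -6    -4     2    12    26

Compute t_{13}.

1st diffs: 2, 6, 10, 14.
2nd diffs: 4, 4, 4 (constant).
Newton forward-difference form: t_i = -6 + 2·C(i-1,1) + 4·C(i-1,2).
At i = 13: i-1 = 12, so t_{13} = -6 + 24 + 264 = 282.

282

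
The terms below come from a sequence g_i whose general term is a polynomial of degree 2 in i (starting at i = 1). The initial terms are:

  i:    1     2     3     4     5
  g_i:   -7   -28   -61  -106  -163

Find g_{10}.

-628

1st diffs: -21, -33, -45, -57.
2nd diffs: -12, -12, -12 (constant).
So g_i = -6i^2 - 3i + 2.
Evaluating at i = 10 gives g_{10} = -628.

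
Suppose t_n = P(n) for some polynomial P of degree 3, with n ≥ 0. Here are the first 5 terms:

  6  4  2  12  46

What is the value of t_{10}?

1426

1st diffs: -2, -2, 10, 34.
2nd diffs: 0, 12, 24.
3rd diffs: 12, 12 (constant).
Newton forward-difference form: t_n = 6 + (-2)·C(n,1) + 12·C(n,3).
At n = 10: n = 10, so t_{10} = 6 - 20 + 1440 = 1426.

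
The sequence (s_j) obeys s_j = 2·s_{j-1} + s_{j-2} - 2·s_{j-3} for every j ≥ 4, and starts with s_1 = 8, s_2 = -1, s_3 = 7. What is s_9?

-77

Applying the relation repeatedly:
s_4 = -3;  s_5 = 3;  s_6 = -11;  s_7 = -13;  s_8 = -43;  s_9 = -77.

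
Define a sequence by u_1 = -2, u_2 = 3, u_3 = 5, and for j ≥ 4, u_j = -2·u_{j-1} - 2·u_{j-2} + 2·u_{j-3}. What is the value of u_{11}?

Iterate the recurrence:
u_4 = -20  u_5 = 36  u_6 = -22  u_7 = -68  u_8 = 252  u_9 = -412  u_{10} = 184  u_{11} = 960.

960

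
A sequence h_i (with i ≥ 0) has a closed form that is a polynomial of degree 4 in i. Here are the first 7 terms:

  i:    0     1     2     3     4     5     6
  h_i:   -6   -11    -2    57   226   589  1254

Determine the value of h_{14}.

1st diffs: -5, 9, 59, 169, 363, 665.
2nd diffs: 14, 50, 110, 194, 302.
3rd diffs: 36, 60, 84, 108.
4th diffs: 24, 24, 24 (constant).
So h_i = i^4 - 6i - 6.
Evaluating at i = 14 gives h_{14} = 38326.

38326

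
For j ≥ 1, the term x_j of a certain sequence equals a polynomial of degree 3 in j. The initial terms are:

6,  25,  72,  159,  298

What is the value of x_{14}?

5869

1st diffs: 19, 47, 87, 139.
2nd diffs: 28, 40, 52.
3rd diffs: 12, 12 (constant).
Newton forward-difference form: x_j = 6 + 19·C(j-1,1) + 28·C(j-1,2) + 12·C(j-1,3).
At j = 14: j-1 = 13, so x_{14} = 6 + 247 + 2184 + 3432 = 5869.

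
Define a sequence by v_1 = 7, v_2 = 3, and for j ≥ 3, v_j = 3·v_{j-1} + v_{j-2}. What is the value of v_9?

v_3 = 16;  v_4 = 51;  v_5 = 169;  v_6 = 558;  v_7 = 1843;  v_8 = 6087;  v_9 = 20104.

20104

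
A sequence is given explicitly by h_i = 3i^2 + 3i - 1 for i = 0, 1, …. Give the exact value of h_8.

h_8 = 3·8^2 + 3·8 - 1 = 215.

215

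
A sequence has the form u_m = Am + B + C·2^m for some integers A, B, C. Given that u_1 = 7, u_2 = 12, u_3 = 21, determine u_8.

Plug in m = 1, 2, 3: A + B + 2C = 7; 2A + B + 4C = 12; 3A + B + 8C = 21.
Subtracting the first from the second: A + 2C = 5.
Subtracting the second from the third: A + 4C = 9.
Solving: C = 2, A = 1, then B = 2.
Hence u_8 = 1·8 + 2 + 2·256 = 522.

522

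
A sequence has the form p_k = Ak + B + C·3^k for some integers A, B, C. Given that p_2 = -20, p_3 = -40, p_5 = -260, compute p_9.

-19708

The three given values yield: 2A + B + 9C = -20; 3A + B + 27C = -40; 5A + B + 243C = -260.
Subtracting the first from the second: A + 18C = -20.
Subtracting the second from the third: 2A + 216C = -220.
Solving: C = -1, A = -2, then B = -7.
Hence p_9 = -2·9 + (-7) + (-1)·19683 = -19708.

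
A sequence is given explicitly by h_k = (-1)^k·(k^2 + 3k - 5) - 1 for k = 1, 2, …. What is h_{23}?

-594

(-1)^23 = -1; k^2 + 3k - 5 at k=23 is 593; so h_{23} = -594.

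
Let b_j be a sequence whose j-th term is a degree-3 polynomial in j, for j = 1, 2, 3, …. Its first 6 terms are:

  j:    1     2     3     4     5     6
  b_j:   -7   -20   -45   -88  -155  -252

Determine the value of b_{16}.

1st diffs: -13, -25, -43, -67, -97.
2nd diffs: -12, -18, -24, -30.
3rd diffs: -6, -6, -6 (constant).
Newton forward-difference form: b_j = -7 + (-13)·C(j-1,1) + (-12)·C(j-1,2) + (-6)·C(j-1,3).
At j = 16: j-1 = 15, so b_{16} = -7 - 195 - 1260 - 2730 = -4192.

-4192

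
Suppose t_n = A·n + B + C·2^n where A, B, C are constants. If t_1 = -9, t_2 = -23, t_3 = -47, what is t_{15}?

-163895

Write the equations: A + B + 2C = -9; 2A + B + 4C = -23; 3A + B + 8C = -47.
Subtracting the first from the second: A + 2C = -14.
Subtracting the second from the third: A + 4C = -24.
Solving: C = -5, A = -4, then B = 5.
Hence t_{15} = -4·15 + 5 + (-5)·32768 = -163895.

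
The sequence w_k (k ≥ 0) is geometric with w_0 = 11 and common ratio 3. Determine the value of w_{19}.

12784876137

w_k = 11·3^(k-0).
w_{19} = 11·3^19 = 12784876137.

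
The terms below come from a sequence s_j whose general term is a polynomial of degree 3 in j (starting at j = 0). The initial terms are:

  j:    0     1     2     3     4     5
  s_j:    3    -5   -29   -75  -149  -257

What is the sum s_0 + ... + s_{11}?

1st diffs: -8, -24, -46, -74, -108.
2nd diffs: -16, -22, -28, -34.
3rd diffs: -6, -6, -6 (constant).
Newton forward-difference form: s_j = 3 + (-8)·C(j,1) + (-16)·C(j,2) + (-6)·C(j,3).
Continuing: …, -405, -599, -845, -1149, …, s_{11} = -1955.
Summing j = 0..11 (12 terms) gives -6982.

-6982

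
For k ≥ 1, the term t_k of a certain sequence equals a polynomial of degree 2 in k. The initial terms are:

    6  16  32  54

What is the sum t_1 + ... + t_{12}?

2052

1st diffs: 10, 16, 22.
2nd diffs: 6, 6 (constant).
So t_k = 3k^2 + k + 2.
Continuing: …, 82, 116, 156, 202, …, t_{12} = 446.
Summing k = 1..12 (12 terms) gives 2052.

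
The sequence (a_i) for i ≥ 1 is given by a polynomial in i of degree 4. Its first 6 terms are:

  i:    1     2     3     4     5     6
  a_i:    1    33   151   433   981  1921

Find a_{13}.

1st diffs: 32, 118, 282, 548, 940.
2nd diffs: 86, 164, 266, 392.
3rd diffs: 78, 102, 126.
4th diffs: 24, 24 (constant).
Newton forward-difference form: a_i = 1 + 32·C(i-1,1) + 86·C(i-1,2) + 78·C(i-1,3) + 24·C(i-1,4).
At i = 13: i-1 = 12, so a_{13} = 1 + 384 + 5676 + 17160 + 11880 = 35101.

35101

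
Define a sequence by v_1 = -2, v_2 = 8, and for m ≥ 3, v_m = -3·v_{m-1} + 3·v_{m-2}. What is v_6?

Compute successive terms:
v_3 = -30; v_4 = 114; v_5 = -432; v_6 = 1638.

1638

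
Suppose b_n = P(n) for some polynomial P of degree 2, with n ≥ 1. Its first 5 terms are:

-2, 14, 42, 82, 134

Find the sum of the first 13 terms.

4654

1st diffs: 16, 28, 40, 52.
2nd diffs: 12, 12, 12 (constant).
Newton forward-difference form: b_n = -2 + 16·C(n-1,1) + 12·C(n-1,2).
Continuing: …, 198, 274, 362, 462, …, b_{13} = 982.
Summing n = 1..13 (13 terms) gives 4654.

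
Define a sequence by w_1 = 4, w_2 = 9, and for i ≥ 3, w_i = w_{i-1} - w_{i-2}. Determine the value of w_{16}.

-4

Compute successive terms:
w_3 = 5;  w_4 = -4;  w_5 = -9;  …;  w_{13} = 4;  w_{14} = 9;  w_{15} = 5;  w_{16} = -4.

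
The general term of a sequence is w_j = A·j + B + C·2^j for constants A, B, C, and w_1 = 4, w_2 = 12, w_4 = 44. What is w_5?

80

Write the equations: A + B + 2C = 4; 2A + B + 4C = 12; 4A + B + 16C = 44.
Subtracting the first from the second: A + 2C = 8.
Subtracting the second from the third: 2A + 12C = 32.
Solving: C = 2, A = 4, then B = -4.
So w_j = 4·j + (-4) + 2·2^j; at j=5 this is 80.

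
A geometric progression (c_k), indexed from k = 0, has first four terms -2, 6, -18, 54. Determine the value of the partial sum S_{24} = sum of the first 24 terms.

Common ratio r = -3.
c_k = (-2)·(-3)^(k-0).
S = (-2)·((-3)^24 - 1)/(-3 - 1) = (-2)·(282429536481 - 1)/(-4) = 141214768240.

141214768240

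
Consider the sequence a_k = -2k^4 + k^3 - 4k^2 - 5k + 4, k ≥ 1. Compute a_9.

-12758

a_9 = -2·9^4 + 1·9^3 - 4·9^2 - 5·9 + 4 = -12758.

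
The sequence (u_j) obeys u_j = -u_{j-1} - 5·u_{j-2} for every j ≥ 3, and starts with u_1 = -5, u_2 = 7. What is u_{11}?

Iterate the recurrence:
u_3 = 18; u_4 = -53; u_5 = -37; u_6 = 302; u_7 = -117; u_8 = -1393; u_9 = 1978; u_{10} = 4987; u_{11} = -14877.

-14877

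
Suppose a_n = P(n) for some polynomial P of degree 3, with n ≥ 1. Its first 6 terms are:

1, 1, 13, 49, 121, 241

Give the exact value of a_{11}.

1st diffs: 0, 12, 36, 72, 120.
2nd diffs: 12, 24, 36, 48.
3rd diffs: 12, 12, 12 (constant).
Newton forward-difference form: a_n = 1 + 12·C(n-1,2) + 12·C(n-1,3).
At n = 11: n-1 = 10, so a_{11} = 1 + 540 + 1440 = 1981.

1981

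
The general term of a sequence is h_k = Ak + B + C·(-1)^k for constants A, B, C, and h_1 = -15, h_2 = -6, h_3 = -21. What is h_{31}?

-105

At k = 1, 2, 3: A + B - C = -15; 2A + B + C = -6; 3A + B - C = -21.
Subtracting the first from the second: A + 2C = 9.
Subtracting the second from the third: A - 2C = -15.
Solving: C = 6, A = -3, then B = -6.
Therefore h_{31} = -93 + (-6) + 6·(-1) = -105.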